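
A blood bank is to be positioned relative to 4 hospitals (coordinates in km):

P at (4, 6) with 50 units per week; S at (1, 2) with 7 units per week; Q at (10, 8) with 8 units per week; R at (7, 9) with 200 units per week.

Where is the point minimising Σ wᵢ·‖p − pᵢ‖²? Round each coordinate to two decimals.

The minimiser of Σwᵢ‖p−pᵢ‖² is the weighted centroid p* = (Σwᵢpᵢ)/(Σwᵢ).
Σwᵢ = 265.
Σwᵢxᵢ = 50·4 + 7·1 + 8·10 + 200·7 = 1687.
Σwᵢyᵢ = 50·6 + 7·2 + 8·8 + 200·9 = 2178.
x* = 1687/265 = 6.37, y* = 2178/265 = 8.22.

(6.37, 8.22)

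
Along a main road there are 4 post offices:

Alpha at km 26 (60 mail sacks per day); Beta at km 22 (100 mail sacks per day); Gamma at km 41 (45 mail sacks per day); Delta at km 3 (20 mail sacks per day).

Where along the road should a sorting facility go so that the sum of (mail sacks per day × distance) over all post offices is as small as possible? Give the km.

For a sum of weighted absolute distances on a line, the optimum is the weighted median (not the mean). Total weight W = 225; half-weight = 112.5.
Sort by position and accumulate weight:
  km 3 (Delta, w=20) → cum 20
  km 22 (Beta, w=100) → cum 120  ≥ 112.5 → median here
  km 26 (Alpha, w=60) → cum 180
  km 41 (Gamma, w=45) → cum 225
Optimal location: km 22.

x = 22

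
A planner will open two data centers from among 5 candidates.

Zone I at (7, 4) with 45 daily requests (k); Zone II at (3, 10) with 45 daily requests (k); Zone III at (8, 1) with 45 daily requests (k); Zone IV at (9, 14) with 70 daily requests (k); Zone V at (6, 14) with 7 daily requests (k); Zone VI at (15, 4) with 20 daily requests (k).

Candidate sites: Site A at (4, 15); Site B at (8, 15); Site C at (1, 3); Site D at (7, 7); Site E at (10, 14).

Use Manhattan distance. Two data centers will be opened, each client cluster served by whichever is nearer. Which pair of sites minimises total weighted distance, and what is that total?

Evaluate every pair (each demand assigned to the nearer of the two):
  {Site D, Site E}: total = 1083
  {Site B, Site D}: total = 1146
  {Site A, Site D}: total = 1381
  {Site C, Site E}: total = 1523
  {Site B, Site C}: total = 1586
  {Site C, Site D}: total = 1671
  {Site A, Site C}: total = 1731
  {Site A, Site E}: total = 1921
  {Site A, Site B}: total = 1961
  {Site B, Site E}: total = 2011
Best pair: {Site D, Site E} with total 1083.

{Site D, Site E}, total 1083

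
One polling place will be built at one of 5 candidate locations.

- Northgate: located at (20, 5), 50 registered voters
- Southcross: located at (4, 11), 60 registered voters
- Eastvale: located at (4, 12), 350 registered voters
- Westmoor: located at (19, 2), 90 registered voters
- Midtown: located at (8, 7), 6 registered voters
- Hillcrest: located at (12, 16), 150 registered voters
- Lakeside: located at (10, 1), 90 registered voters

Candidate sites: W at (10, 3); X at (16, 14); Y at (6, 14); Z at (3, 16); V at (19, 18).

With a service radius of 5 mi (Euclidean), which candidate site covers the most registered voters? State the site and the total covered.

Coverage radius r = 5 mi; a point is covered iff (Δx)²+(Δy)² ≤ 5² = 25.
  W (10, 3): covers {Midtown, Lakeside} → 96
  X (16, 14): covers {Hillcrest} → 150
  Y (6, 14): covers {Southcross, Eastvale} → 410
  Z (3, 16): covers {Eastvale} → 350
  V (19, 18): covers {none} → 0
Maximum coverage at Y: 410 registered voters.

Y, covering 410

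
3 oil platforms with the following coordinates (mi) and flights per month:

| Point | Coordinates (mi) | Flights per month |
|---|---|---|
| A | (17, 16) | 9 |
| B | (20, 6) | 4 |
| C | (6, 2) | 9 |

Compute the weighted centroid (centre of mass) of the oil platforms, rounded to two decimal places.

(13.05, 8.45)

The minimiser of Σwᵢ‖p−pᵢ‖² is the weighted centroid p* = (Σwᵢpᵢ)/(Σwᵢ).
Σwᵢ = 22.
Σwᵢxᵢ = 9·17 + 4·20 + 9·6 = 287.
Σwᵢyᵢ = 9·16 + 4·6 + 9·2 = 186.
x* = 287/22 = 13.05, y* = 186/22 = 8.45.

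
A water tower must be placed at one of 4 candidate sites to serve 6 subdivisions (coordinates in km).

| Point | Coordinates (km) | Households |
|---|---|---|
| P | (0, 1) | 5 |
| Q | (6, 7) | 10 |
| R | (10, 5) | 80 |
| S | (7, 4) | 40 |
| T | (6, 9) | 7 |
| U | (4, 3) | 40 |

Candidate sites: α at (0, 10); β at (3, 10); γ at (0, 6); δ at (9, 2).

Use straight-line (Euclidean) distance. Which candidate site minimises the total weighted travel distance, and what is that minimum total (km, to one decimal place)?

δ, total 727.0 km

Total weighted distance at each candidate:
  α (0, 10): total = 1740.4
  β (3, 10): total = 1371.5
  γ (0, 6): total = 1428.0
  δ (9, 2): total = 727.0
Minimum is at δ with total 727.0 km.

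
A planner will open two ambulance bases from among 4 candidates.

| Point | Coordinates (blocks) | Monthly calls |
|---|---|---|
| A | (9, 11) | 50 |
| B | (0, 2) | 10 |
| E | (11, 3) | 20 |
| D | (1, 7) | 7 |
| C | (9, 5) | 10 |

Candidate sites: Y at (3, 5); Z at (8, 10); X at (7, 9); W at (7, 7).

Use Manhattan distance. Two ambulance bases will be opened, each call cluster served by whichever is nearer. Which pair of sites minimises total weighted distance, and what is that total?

Evaluate every pair (each demand assigned to the nearer of the two):
  {Y, Z}: total = 448
  {Z, W}: total = 462
  {Y, X}: total = 548
  {Z, X}: total = 556
  {X, W}: total = 562
  {Y, W}: total = 588
Best pair: {Y, Z} with total 448.

{Y, Z}, total 448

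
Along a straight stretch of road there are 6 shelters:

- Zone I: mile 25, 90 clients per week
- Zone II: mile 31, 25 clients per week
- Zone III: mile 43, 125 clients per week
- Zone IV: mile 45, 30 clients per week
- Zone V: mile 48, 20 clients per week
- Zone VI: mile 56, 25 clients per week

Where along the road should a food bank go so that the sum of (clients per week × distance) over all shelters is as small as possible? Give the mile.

For a sum of weighted absolute distances on a line, the optimum is the weighted median (not the mean). Total weight W = 315; half-weight = 157.5.
Sort by position and accumulate weight:
  mile 25 (Zone I, w=90) → cum 90
  mile 31 (Zone II, w=25) → cum 115
  mile 43 (Zone III, w=125) → cum 240  ≥ 157.5 → median here
  mile 45 (Zone IV, w=30) → cum 270
  mile 48 (Zone V, w=20) → cum 290
  mile 56 (Zone VI, w=25) → cum 315
Optimal location: mile 43.

x = 43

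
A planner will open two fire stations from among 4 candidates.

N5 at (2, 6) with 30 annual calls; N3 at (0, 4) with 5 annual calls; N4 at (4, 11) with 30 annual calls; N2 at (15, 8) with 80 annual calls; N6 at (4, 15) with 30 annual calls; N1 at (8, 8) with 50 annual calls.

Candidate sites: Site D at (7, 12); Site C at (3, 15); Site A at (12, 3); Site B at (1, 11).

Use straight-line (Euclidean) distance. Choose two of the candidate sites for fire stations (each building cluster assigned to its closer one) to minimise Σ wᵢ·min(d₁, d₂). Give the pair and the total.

{Site D, Site A}, total 1182.2

Evaluate every pair (each demand assigned to the nearer of the two):
  {Site D, Site A}: total = 1182.2
  {Site A, Site B}: total = 1215.0
  {Site C, Site A}: total = 1269.0
  {Site D, Site B}: total = 1327.3
  {Site D, Site C}: total = 1334.0
  {Site C, Site B}: total = 1800.5
Best pair: {Site D, Site A} with total 1182.2.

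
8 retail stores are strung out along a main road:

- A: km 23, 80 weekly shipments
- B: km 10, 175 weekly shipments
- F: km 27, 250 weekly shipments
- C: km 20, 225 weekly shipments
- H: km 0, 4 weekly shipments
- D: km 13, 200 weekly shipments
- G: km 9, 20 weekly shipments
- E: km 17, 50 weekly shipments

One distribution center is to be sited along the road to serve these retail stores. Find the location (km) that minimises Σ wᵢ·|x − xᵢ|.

x = 20

For a sum of weighted absolute distances on a line, the optimum is the weighted median (not the mean). Total weight W = 1004; half-weight = 502.
Sort by position and accumulate weight:
  km 0 (H, w=4) → cum 4
  km 9 (G, w=20) → cum 24
  km 10 (B, w=175) → cum 199
  km 13 (D, w=200) → cum 399
  km 17 (E, w=50) → cum 449
  km 20 (C, w=225) → cum 674  ≥ 502 → median here
  km 23 (A, w=80) → cum 754
  km 27 (F, w=250) → cum 1004
Optimal location: km 20.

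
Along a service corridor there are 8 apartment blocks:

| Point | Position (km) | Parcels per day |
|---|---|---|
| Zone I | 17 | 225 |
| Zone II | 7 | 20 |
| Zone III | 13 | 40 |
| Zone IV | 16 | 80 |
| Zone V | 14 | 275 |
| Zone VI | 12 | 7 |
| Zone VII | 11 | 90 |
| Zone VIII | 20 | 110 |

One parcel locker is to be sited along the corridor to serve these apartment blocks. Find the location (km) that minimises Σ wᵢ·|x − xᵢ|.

For a sum of weighted absolute distances on a line, the optimum is the weighted median (not the mean). Total weight W = 847; half-weight = 423.5.
Sort by position and accumulate weight:
  km 7 (Zone II, w=20) → cum 20
  km 11 (Zone VII, w=90) → cum 110
  km 12 (Zone VI, w=7) → cum 117
  km 13 (Zone III, w=40) → cum 157
  km 14 (Zone V, w=275) → cum 432  ≥ 423.5 → median here
  km 16 (Zone IV, w=80) → cum 512
  km 17 (Zone I, w=225) → cum 737
  km 20 (Zone VIII, w=110) → cum 847
Optimal location: km 14.

x = 14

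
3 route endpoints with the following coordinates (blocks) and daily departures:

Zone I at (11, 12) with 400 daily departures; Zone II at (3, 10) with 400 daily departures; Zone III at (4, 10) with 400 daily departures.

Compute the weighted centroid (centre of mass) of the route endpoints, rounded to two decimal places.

(6.00, 10.67)

The minimiser of Σwᵢ‖p−pᵢ‖² is the weighted centroid p* = (Σwᵢpᵢ)/(Σwᵢ).
Σwᵢ = 1200.
Σwᵢxᵢ = 400·11 + 400·3 + 400·4 = 7200.
Σwᵢyᵢ = 400·12 + 400·10 + 400·10 = 12800.
x* = 7200/1200 = 6.00, y* = 12800/1200 = 10.67.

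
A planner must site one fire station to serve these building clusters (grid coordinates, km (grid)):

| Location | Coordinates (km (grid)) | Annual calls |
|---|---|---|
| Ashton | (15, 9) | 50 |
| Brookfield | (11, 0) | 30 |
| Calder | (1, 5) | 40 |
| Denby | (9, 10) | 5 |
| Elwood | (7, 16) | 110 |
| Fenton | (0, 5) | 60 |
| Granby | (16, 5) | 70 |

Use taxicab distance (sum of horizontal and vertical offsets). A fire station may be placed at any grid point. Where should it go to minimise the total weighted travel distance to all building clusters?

Manhattan distance separates: Σwᵢ(|x−xᵢ|+|y−yᵢ|) = Σwᵢ|x−xᵢ| + Σwᵢ|y−yᵢ|, so x and y are optimised independently as 1-D weighted medians.
Total weight W = 365; half = 182.5.
x-coordinate, sorted with cumulative weight:
  x=0 (Fenton, w=60) cum 60
  x=1 (Calder, w=40) cum 100
  x=7 (Elwood, w=110) cum 210  ← median
  x=9 (Denby, w=5) cum 215
  x=11 (Brookfield, w=30) cum 245
  x=15 (Ashton, w=50) cum 295
  x=16 (Granby, w=70) cum 365
⇒ x* = 7
y-coordinate, sorted with cumulative weight:
  y=0 (Brookfield, w=30) cum 30
  y=5 (Calder, w=40) cum 70
  y=5 (Fenton, w=60) cum 130
  y=5 (Granby, w=70) cum 200  ← median
  y=9 (Ashton, w=50) cum 250
  y=10 (Denby, w=5) cum 255
  y=16 (Elwood, w=110) cum 365
⇒ y* = 5

(7, 5)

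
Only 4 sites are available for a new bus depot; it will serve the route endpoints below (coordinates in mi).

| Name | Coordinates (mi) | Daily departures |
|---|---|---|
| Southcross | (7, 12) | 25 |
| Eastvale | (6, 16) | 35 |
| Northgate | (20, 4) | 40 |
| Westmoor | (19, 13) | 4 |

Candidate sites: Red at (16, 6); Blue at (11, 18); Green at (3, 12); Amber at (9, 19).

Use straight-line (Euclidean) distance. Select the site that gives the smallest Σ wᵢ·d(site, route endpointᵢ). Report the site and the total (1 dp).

Red, total 974.7 mi

Total weighted distance at each candidate:
  Red (16, 6): total = 974.7
  Blue (11, 18): total = 1072.2
  Green (3, 12): total = 1090.7
  Amber (9, 19): total = 1121.2
Minimum is at Red with total 974.7 mi.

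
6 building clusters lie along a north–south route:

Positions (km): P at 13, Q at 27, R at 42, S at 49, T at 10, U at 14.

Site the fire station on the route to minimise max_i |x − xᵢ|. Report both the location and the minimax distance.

location 29.5, max distance 19.5

The 1-center on a line is the midpoint of the two extreme points: leftmost at 10, rightmost at 49.
Optimal location = (10 + 49)/2 = 29.5; maximum distance = (49 − 10)/2 = 19.5.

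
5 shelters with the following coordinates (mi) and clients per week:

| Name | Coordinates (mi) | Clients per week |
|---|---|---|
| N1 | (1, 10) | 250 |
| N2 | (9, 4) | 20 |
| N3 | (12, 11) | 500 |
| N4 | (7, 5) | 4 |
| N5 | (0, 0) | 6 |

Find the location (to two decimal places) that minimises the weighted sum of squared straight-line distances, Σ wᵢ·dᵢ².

The minimiser of Σwᵢ‖p−pᵢ‖² is the weighted centroid p* = (Σwᵢpᵢ)/(Σwᵢ).
Σwᵢ = 780.
Σwᵢxᵢ = 250·1 + 20·9 + 500·12 + 4·7 + 6·0 = 6458.
Σwᵢyᵢ = 250·10 + 20·4 + 500·11 + 4·5 + 6·0 = 8100.
x* = 6458/780 = 8.28, y* = 8100/780 = 10.38.

(8.28, 10.38)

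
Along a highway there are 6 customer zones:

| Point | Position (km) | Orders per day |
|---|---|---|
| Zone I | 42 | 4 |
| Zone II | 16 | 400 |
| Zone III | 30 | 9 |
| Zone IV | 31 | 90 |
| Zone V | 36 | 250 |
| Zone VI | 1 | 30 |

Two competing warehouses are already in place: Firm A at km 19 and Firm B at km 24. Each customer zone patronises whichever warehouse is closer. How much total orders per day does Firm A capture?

430

The indifferent point is the midpoint (19+24)/2 = 21.5; customer zones left of it (closer to Firm A at 19) go to Firm A, those right go to Firm B.
  Zone VI at 1 (w=30) → Firm A
  Zone II at 16 (w=400) → Firm A
  Zone III at 30 (w=9) → Firm B
  Zone IV at 31 (w=90) → Firm B
  Zone V at 36 (w=250) → Firm B
  Zone I at 42 (w=4) → Firm B
Firm A captures 430; Firm B captures 353.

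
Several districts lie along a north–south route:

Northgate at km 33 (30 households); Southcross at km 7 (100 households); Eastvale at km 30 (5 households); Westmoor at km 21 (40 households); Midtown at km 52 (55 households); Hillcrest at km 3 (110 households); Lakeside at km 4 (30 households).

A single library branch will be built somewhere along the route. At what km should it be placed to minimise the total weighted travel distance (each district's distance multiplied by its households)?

x = 7

For a sum of weighted absolute distances on a line, the optimum is the weighted median (not the mean). Total weight W = 370; half-weight = 185.
Sort by position and accumulate weight:
  km 3 (Hillcrest, w=110) → cum 110
  km 4 (Lakeside, w=30) → cum 140
  km 7 (Southcross, w=100) → cum 240  ≥ 185 → median here
  km 21 (Westmoor, w=40) → cum 280
  km 30 (Eastvale, w=5) → cum 285
  km 33 (Northgate, w=30) → cum 315
  km 52 (Midtown, w=55) → cum 370
Optimal location: km 7.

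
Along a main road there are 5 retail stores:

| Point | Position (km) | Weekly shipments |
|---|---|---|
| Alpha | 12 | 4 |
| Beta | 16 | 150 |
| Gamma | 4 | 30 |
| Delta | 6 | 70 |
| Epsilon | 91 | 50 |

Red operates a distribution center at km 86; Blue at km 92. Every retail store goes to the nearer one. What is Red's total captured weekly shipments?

254

The indifferent point is the midpoint (86+92)/2 = 89; retail stores left of it (closer to Red at 86) go to Red, those right go to Blue.
  Gamma at 4 (w=30) → Red
  Delta at 6 (w=70) → Red
  Alpha at 12 (w=4) → Red
  Beta at 16 (w=150) → Red
  Epsilon at 91 (w=50) → Blue
Red captures 254; Blue captures 50.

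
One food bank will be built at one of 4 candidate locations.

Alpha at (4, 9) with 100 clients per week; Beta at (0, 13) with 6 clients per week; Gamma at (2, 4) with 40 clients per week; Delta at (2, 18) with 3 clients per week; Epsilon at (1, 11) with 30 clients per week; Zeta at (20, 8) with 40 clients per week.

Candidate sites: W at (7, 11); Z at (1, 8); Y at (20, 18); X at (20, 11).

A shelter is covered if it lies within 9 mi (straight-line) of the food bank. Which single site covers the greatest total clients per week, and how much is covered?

W, covering 179

Coverage radius r = 9 mi; a point is covered iff (Δx)²+(Δy)² ≤ 9² = 81.
  W (7, 11): covers {Alpha, Beta, Gamma, Delta, Epsilon} → 179
  Z (1, 8): covers {Alpha, Beta, Gamma, Epsilon} → 176
  Y (20, 18): covers {none} → 0
  X (20, 11): covers {Zeta} → 40
Maximum coverage at W: 179 clients per week.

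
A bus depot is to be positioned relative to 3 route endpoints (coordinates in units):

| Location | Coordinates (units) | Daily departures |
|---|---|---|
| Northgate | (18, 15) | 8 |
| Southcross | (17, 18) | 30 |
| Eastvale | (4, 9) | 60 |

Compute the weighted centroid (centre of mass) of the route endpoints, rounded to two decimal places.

(9.12, 12.24)

The minimiser of Σwᵢ‖p−pᵢ‖² is the weighted centroid p* = (Σwᵢpᵢ)/(Σwᵢ).
Σwᵢ = 98.
Σwᵢxᵢ = 8·18 + 30·17 + 60·4 = 894.
Σwᵢyᵢ = 8·15 + 30·18 + 60·9 = 1200.
x* = 894/98 = 9.12, y* = 1200/98 = 12.24.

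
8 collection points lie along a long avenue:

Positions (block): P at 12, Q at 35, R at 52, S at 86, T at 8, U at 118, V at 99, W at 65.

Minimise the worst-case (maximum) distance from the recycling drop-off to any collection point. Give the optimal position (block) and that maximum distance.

location 63, max distance 55

The 1-center on a line is the midpoint of the two extreme points: leftmost at 8, rightmost at 118.
Optimal location = (8 + 118)/2 = 63; maximum distance = (118 − 8)/2 = 55.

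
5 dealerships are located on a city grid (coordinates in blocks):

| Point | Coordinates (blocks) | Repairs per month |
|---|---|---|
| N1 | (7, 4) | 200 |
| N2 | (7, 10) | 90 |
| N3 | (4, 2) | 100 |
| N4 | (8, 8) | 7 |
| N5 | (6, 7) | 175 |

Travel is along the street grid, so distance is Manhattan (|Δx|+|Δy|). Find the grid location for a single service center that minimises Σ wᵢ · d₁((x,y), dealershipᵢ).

(7, 4)

Manhattan distance separates: Σwᵢ(|x−xᵢ|+|y−yᵢ|) = Σwᵢ|x−xᵢ| + Σwᵢ|y−yᵢ|, so x and y are optimised independently as 1-D weighted medians.
Total weight W = 572; half = 286.
x-coordinate, sorted with cumulative weight:
  x=4 (N3, w=100) cum 100
  x=6 (N5, w=175) cum 275
  x=7 (N1, w=200) cum 475  ← median
  x=7 (N2, w=90) cum 565
  x=8 (N4, w=7) cum 572
⇒ x* = 7
y-coordinate, sorted with cumulative weight:
  y=2 (N3, w=100) cum 100
  y=4 (N1, w=200) cum 300  ← median
  y=7 (N5, w=175) cum 475
  y=8 (N4, w=7) cum 482
  y=10 (N2, w=90) cum 572
⇒ y* = 4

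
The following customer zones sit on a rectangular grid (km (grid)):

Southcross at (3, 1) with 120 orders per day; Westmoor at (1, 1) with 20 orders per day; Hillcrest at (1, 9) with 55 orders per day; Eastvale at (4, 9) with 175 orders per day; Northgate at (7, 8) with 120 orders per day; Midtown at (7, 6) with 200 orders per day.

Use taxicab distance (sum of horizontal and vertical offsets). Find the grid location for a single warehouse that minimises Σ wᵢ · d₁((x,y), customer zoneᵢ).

(4, 8)

Manhattan distance separates: Σwᵢ(|x−xᵢ|+|y−yᵢ|) = Σwᵢ|x−xᵢ| + Σwᵢ|y−yᵢ|, so x and y are optimised independently as 1-D weighted medians.
Total weight W = 690; half = 345.
x-coordinate, sorted with cumulative weight:
  x=1 (Westmoor, w=20) cum 20
  x=1 (Hillcrest, w=55) cum 75
  x=3 (Southcross, w=120) cum 195
  x=4 (Eastvale, w=175) cum 370  ← median
  x=7 (Northgate, w=120) cum 490
  x=7 (Midtown, w=200) cum 690
⇒ x* = 4
y-coordinate, sorted with cumulative weight:
  y=1 (Southcross, w=120) cum 120
  y=1 (Westmoor, w=20) cum 140
  y=6 (Midtown, w=200) cum 340
  y=8 (Northgate, w=120) cum 460  ← median
  y=9 (Hillcrest, w=55) cum 515
  y=9 (Eastvale, w=175) cum 690
⇒ y* = 8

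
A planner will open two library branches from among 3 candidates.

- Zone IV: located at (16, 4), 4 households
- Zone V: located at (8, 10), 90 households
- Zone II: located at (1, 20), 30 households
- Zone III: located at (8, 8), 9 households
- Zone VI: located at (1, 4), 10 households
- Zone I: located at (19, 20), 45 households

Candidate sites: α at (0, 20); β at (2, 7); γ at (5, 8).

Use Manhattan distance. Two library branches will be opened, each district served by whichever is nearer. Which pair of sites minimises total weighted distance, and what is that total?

{α, γ}, total 1502

Evaluate every pair (each demand assigned to the nearer of the two):
  {α, γ}: total = 1502
  {α, β}: total = 1866
  {β, γ}: total = 2167
Best pair: {α, γ} with total 1502.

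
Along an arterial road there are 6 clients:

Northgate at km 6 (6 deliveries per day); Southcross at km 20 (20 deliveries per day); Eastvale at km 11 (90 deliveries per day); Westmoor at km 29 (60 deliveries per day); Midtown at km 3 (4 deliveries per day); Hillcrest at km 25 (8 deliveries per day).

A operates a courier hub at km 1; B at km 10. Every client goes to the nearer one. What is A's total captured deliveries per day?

4

The indifferent point is the midpoint (1+10)/2 = 5.5; clients left of it (closer to A at 1) go to A, those right go to B.
  Midtown at 3 (w=4) → A
  Northgate at 6 (w=6) → B
  Eastvale at 11 (w=90) → B
  Southcross at 20 (w=20) → B
  Hillcrest at 25 (w=8) → B
  Westmoor at 29 (w=60) → B
A captures 4; B captures 184.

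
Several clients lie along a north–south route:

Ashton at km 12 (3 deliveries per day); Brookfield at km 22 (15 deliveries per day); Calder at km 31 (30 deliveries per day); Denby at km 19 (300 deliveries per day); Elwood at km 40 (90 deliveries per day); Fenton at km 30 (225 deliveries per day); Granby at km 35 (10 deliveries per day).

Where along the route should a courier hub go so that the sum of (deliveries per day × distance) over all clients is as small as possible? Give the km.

For a sum of weighted absolute distances on a line, the optimum is the weighted median (not the mean). Total weight W = 673; half-weight = 336.5.
Sort by position and accumulate weight:
  km 12 (Ashton, w=3) → cum 3
  km 19 (Denby, w=300) → cum 303
  km 22 (Brookfield, w=15) → cum 318
  km 30 (Fenton, w=225) → cum 543  ≥ 336.5 → median here
  km 31 (Calder, w=30) → cum 573
  km 35 (Granby, w=10) → cum 583
  km 40 (Elwood, w=90) → cum 673
Optimal location: km 30.

x = 30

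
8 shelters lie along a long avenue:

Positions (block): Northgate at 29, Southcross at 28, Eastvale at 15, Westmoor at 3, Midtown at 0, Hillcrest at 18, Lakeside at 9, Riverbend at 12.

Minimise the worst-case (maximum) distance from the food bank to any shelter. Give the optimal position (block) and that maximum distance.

location 14.5, max distance 14.5

The 1-center on a line is the midpoint of the two extreme points: leftmost at 0, rightmost at 29.
Optimal location = (0 + 29)/2 = 14.5; maximum distance = (29 − 0)/2 = 14.5.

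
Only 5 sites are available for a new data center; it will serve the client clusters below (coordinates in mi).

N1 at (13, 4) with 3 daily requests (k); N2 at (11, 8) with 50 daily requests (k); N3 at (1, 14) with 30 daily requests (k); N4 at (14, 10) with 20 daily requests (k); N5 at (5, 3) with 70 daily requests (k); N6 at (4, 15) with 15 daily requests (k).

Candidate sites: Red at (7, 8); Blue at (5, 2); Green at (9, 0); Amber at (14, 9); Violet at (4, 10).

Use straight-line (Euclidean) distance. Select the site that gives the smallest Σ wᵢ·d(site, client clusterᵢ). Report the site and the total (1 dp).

Total weighted distance at each candidate:
  Red (7, 8): total = 1113.0
  Blue (5, 2): total = 1334.9
  Green (9, 0): total = 1723.8
  Amber (14, 9): total = 1543.4
  Violet (4, 10): total = 1316.4
Minimum is at Red with total 1113.0 mi.

Red, total 1113.0 mi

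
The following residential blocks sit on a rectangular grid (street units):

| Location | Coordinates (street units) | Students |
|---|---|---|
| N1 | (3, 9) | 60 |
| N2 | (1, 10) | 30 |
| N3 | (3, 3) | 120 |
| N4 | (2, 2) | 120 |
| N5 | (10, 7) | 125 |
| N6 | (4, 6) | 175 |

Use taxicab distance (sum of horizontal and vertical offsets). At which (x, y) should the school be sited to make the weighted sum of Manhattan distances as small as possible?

(3, 6)

Manhattan distance separates: Σwᵢ(|x−xᵢ|+|y−yᵢ|) = Σwᵢ|x−xᵢ| + Σwᵢ|y−yᵢ|, so x and y are optimised independently as 1-D weighted medians.
Total weight W = 630; half = 315.
x-coordinate, sorted with cumulative weight:
  x=1 (N2, w=30) cum 30
  x=2 (N4, w=120) cum 150
  x=3 (N1, w=60) cum 210
  x=3 (N3, w=120) cum 330  ← median
  x=4 (N6, w=175) cum 505
  x=10 (N5, w=125) cum 630
⇒ x* = 3
y-coordinate, sorted with cumulative weight:
  y=2 (N4, w=120) cum 120
  y=3 (N3, w=120) cum 240
  y=6 (N6, w=175) cum 415  ← median
  y=7 (N5, w=125) cum 540
  y=9 (N1, w=60) cum 600
  y=10 (N2, w=30) cum 630
⇒ y* = 6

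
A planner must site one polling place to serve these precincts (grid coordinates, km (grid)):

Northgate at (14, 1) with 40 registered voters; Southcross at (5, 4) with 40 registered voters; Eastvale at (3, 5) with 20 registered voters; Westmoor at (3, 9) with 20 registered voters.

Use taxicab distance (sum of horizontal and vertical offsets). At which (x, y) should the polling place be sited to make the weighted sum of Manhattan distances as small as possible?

(5, 4)

Manhattan distance separates: Σwᵢ(|x−xᵢ|+|y−yᵢ|) = Σwᵢ|x−xᵢ| + Σwᵢ|y−yᵢ|, so x and y are optimised independently as 1-D weighted medians.
Total weight W = 120; half = 60.
x-coordinate, sorted with cumulative weight:
  x=3 (Eastvale, w=20) cum 20
  x=3 (Westmoor, w=20) cum 40
  x=5 (Southcross, w=40) cum 80  ← median
  x=14 (Northgate, w=40) cum 120
⇒ x* = 5
y-coordinate, sorted with cumulative weight:
  y=1 (Northgate, w=40) cum 40
  y=4 (Southcross, w=40) cum 80  ← median
  y=5 (Eastvale, w=20) cum 100
  y=9 (Westmoor, w=20) cum 120
⇒ y* = 4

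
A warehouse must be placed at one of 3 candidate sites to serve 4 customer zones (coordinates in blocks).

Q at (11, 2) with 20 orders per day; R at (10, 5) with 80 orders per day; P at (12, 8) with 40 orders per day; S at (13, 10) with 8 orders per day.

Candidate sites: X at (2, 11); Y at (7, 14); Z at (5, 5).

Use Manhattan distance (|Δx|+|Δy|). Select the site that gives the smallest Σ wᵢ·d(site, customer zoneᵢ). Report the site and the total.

Total weighted distance at each candidate:
  X (2, 11): total = 2096
  Y (7, 14): total = 1800
  Z (5, 5): total = 1084
Minimum is at Z with total 1084 blocks.

Z, total 1084 blocks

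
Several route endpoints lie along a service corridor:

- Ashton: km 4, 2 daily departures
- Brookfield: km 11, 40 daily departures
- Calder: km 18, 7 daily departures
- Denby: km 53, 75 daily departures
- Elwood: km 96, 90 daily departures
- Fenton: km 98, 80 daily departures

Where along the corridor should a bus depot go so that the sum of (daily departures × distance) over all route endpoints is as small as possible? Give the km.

x = 96

For a sum of weighted absolute distances on a line, the optimum is the weighted median (not the mean). Total weight W = 294; half-weight = 147.
Sort by position and accumulate weight:
  km 4 (Ashton, w=2) → cum 2
  km 11 (Brookfield, w=40) → cum 42
  km 18 (Calder, w=7) → cum 49
  km 53 (Denby, w=75) → cum 124
  km 96 (Elwood, w=90) → cum 214  ≥ 147 → median here
  km 98 (Fenton, w=80) → cum 294
Optimal location: km 96.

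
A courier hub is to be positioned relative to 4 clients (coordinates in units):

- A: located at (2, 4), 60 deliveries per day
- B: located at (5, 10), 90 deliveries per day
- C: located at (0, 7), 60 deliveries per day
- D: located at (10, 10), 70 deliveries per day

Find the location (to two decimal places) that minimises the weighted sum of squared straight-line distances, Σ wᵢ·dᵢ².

The minimiser of Σwᵢ‖p−pᵢ‖² is the weighted centroid p* = (Σwᵢpᵢ)/(Σwᵢ).
Σwᵢ = 280.
Σwᵢxᵢ = 60·2 + 90·5 + 60·0 + 70·10 = 1270.
Σwᵢyᵢ = 60·4 + 90·10 + 60·7 + 70·10 = 2260.
x* = 1270/280 = 4.54, y* = 2260/280 = 8.07.

(4.54, 8.07)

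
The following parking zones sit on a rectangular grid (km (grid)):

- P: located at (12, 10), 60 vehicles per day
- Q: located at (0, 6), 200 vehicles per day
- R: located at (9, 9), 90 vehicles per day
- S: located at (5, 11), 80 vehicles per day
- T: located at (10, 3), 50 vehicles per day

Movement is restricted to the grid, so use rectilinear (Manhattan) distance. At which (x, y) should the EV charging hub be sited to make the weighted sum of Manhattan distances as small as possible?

(5, 6)

Manhattan distance separates: Σwᵢ(|x−xᵢ|+|y−yᵢ|) = Σwᵢ|x−xᵢ| + Σwᵢ|y−yᵢ|, so x and y are optimised independently as 1-D weighted medians.
Total weight W = 480; half = 240.
x-coordinate, sorted with cumulative weight:
  x=0 (Q, w=200) cum 200
  x=5 (S, w=80) cum 280  ← median
  x=9 (R, w=90) cum 370
  x=10 (T, w=50) cum 420
  x=12 (P, w=60) cum 480
⇒ x* = 5
y-coordinate, sorted with cumulative weight:
  y=3 (T, w=50) cum 50
  y=6 (Q, w=200) cum 250  ← median
  y=9 (R, w=90) cum 340
  y=10 (P, w=60) cum 400
  y=11 (S, w=80) cum 480
⇒ y* = 6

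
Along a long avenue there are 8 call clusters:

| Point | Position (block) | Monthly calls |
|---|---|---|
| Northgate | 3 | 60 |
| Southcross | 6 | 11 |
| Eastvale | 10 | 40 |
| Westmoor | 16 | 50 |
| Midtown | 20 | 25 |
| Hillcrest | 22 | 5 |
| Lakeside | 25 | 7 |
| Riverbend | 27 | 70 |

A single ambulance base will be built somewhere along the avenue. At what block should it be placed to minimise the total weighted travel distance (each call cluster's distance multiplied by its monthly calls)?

For a sum of weighted absolute distances on a line, the optimum is the weighted median (not the mean). Total weight W = 268; half-weight = 134.
Sort by position and accumulate weight:
  block 3 (Northgate, w=60) → cum 60
  block 6 (Southcross, w=11) → cum 71
  block 10 (Eastvale, w=40) → cum 111
  block 16 (Westmoor, w=50) → cum 161  ≥ 134 → median here
  block 20 (Midtown, w=25) → cum 186
  block 22 (Hillcrest, w=5) → cum 191
  block 25 (Lakeside, w=7) → cum 198
  block 27 (Riverbend, w=70) → cum 268
Optimal location: block 16.

x = 16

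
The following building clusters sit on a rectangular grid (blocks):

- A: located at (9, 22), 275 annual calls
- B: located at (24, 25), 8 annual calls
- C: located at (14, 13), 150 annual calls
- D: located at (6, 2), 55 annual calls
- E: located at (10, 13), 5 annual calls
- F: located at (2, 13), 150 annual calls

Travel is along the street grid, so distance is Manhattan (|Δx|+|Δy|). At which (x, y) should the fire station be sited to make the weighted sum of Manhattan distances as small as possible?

Manhattan distance separates: Σwᵢ(|x−xᵢ|+|y−yᵢ|) = Σwᵢ|x−xᵢ| + Σwᵢ|y−yᵢ|, so x and y are optimised independently as 1-D weighted medians.
Total weight W = 643; half = 321.5.
x-coordinate, sorted with cumulative weight:
  x=2 (F, w=150) cum 150
  x=6 (D, w=55) cum 205
  x=9 (A, w=275) cum 480  ← median
  x=10 (E, w=5) cum 485
  x=14 (C, w=150) cum 635
  x=24 (B, w=8) cum 643
⇒ x* = 9
y-coordinate, sorted with cumulative weight:
  y=2 (D, w=55) cum 55
  y=13 (C, w=150) cum 205
  y=13 (E, w=5) cum 210
  y=13 (F, w=150) cum 360  ← median
  y=22 (A, w=275) cum 635
  y=25 (B, w=8) cum 643
⇒ y* = 13

(9, 13)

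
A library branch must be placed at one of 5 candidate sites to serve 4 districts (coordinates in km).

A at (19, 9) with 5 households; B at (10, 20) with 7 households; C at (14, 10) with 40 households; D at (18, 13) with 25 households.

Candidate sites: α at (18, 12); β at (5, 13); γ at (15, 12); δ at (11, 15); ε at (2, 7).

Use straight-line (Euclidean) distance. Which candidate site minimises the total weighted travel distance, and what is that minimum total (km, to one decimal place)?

γ, total 259.5 km

Total weighted distance at each candidate:
  α (18, 12): total = 298.9
  β (5, 13): total = 837.5
  γ (15, 12): total = 259.5
  δ (11, 15): total = 500.9
  ε (2, 7): total = 1114.4
Minimum is at γ with total 259.5 km.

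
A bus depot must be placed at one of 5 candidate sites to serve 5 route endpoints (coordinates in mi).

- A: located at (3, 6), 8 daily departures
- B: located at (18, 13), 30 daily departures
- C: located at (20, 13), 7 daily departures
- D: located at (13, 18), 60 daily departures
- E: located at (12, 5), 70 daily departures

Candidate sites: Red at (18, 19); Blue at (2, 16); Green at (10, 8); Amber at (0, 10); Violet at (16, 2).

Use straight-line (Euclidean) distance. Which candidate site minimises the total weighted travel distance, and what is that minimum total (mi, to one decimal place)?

Total weighted distance at each candidate:
  Red (18, 19): total = 1755.2
  Blue (2, 16): total = 2407.9
  Green (10, 8): total = 1298.3
  Amber (0, 10): total = 2554.9
  Violet (16, 2): total = 1852.9
Minimum is at Green with total 1298.3 mi.

Green, total 1298.3 mi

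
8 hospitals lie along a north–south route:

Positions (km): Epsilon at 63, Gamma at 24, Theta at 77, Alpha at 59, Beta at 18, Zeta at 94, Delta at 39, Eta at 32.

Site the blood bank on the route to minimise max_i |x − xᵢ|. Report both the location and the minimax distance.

location 56, max distance 38

The 1-center on a line is the midpoint of the two extreme points: leftmost at 18, rightmost at 94.
Optimal location = (18 + 94)/2 = 56; maximum distance = (94 − 18)/2 = 38.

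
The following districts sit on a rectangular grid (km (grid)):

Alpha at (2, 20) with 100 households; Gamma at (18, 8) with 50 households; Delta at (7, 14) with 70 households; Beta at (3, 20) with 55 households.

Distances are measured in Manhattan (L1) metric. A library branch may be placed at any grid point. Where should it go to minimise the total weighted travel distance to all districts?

Manhattan distance separates: Σwᵢ(|x−xᵢ|+|y−yᵢ|) = Σwᵢ|x−xᵢ| + Σwᵢ|y−yᵢ|, so x and y are optimised independently as 1-D weighted medians.
Total weight W = 275; half = 137.5.
x-coordinate, sorted with cumulative weight:
  x=2 (Alpha, w=100) cum 100
  x=3 (Beta, w=55) cum 155  ← median
  x=7 (Delta, w=70) cum 225
  x=18 (Gamma, w=50) cum 275
⇒ x* = 3
y-coordinate, sorted with cumulative weight:
  y=8 (Gamma, w=50) cum 50
  y=14 (Delta, w=70) cum 120
  y=20 (Alpha, w=100) cum 220  ← median
  y=20 (Beta, w=55) cum 275
⇒ y* = 20

(3, 20)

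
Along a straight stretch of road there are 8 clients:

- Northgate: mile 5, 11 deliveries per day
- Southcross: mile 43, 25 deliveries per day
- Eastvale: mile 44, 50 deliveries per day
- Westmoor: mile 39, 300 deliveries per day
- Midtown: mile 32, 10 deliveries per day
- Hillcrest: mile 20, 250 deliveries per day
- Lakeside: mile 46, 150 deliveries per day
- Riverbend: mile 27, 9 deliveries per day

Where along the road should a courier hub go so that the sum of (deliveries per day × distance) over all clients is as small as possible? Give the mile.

x = 39

For a sum of weighted absolute distances on a line, the optimum is the weighted median (not the mean). Total weight W = 805; half-weight = 402.5.
Sort by position and accumulate weight:
  mile 5 (Northgate, w=11) → cum 11
  mile 20 (Hillcrest, w=250) → cum 261
  mile 27 (Riverbend, w=9) → cum 270
  mile 32 (Midtown, w=10) → cum 280
  mile 39 (Westmoor, w=300) → cum 580  ≥ 402.5 → median here
  mile 43 (Southcross, w=25) → cum 605
  mile 44 (Eastvale, w=50) → cum 655
  mile 46 (Lakeside, w=150) → cum 805
Optimal location: mile 39.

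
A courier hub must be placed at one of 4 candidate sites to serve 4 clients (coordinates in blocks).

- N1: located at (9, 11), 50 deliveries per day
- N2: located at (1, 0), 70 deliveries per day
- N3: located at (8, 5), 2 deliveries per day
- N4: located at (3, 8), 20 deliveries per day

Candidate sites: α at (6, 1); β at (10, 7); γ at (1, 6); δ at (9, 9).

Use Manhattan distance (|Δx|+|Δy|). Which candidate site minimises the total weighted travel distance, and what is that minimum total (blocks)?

Total weighted distance at each candidate:
  α (6, 1): total = 1282
  β (10, 7): total = 1538
  γ (1, 6): total = 1166
  δ (9, 9): total = 1440
Minimum is at γ with total 1166 blocks.

γ, total 1166 blocks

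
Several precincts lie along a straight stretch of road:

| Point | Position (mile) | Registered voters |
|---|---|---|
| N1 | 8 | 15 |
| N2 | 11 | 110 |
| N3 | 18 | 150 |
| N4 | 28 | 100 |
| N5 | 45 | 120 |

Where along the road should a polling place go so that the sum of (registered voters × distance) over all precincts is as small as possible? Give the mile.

x = 18

For a sum of weighted absolute distances on a line, the optimum is the weighted median (not the mean). Total weight W = 495; half-weight = 247.5.
Sort by position and accumulate weight:
  mile 8 (N1, w=15) → cum 15
  mile 11 (N2, w=110) → cum 125
  mile 18 (N3, w=150) → cum 275  ≥ 247.5 → median here
  mile 28 (N4, w=100) → cum 375
  mile 45 (N5, w=120) → cum 495
Optimal location: mile 18.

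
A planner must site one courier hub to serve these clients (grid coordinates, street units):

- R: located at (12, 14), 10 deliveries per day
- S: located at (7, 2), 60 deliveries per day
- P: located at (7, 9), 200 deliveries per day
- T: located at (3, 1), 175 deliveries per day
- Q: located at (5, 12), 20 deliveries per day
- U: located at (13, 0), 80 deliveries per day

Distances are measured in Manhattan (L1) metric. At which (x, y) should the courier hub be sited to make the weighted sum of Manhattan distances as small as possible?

Manhattan distance separates: Σwᵢ(|x−xᵢ|+|y−yᵢ|) = Σwᵢ|x−xᵢ| + Σwᵢ|y−yᵢ|, so x and y are optimised independently as 1-D weighted medians.
Total weight W = 545; half = 272.5.
x-coordinate, sorted with cumulative weight:
  x=3 (T, w=175) cum 175
  x=5 (Q, w=20) cum 195
  x=7 (S, w=60) cum 255
  x=7 (P, w=200) cum 455  ← median
  x=12 (R, w=10) cum 465
  x=13 (U, w=80) cum 545
⇒ x* = 7
y-coordinate, sorted with cumulative weight:
  y=0 (U, w=80) cum 80
  y=1 (T, w=175) cum 255
  y=2 (S, w=60) cum 315  ← median
  y=9 (P, w=200) cum 515
  y=12 (Q, w=20) cum 535
  y=14 (R, w=10) cum 545
⇒ y* = 2

(7, 2)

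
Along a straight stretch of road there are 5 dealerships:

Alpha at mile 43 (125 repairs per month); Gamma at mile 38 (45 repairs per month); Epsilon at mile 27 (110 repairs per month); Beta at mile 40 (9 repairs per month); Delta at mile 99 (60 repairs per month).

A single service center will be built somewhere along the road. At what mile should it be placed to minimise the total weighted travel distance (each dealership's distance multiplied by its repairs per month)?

For a sum of weighted absolute distances on a line, the optimum is the weighted median (not the mean). Total weight W = 349; half-weight = 174.5.
Sort by position and accumulate weight:
  mile 27 (Epsilon, w=110) → cum 110
  mile 38 (Gamma, w=45) → cum 155
  mile 40 (Beta, w=9) → cum 164
  mile 43 (Alpha, w=125) → cum 289  ≥ 174.5 → median here
  mile 99 (Delta, w=60) → cum 349
Optimal location: mile 43.

x = 43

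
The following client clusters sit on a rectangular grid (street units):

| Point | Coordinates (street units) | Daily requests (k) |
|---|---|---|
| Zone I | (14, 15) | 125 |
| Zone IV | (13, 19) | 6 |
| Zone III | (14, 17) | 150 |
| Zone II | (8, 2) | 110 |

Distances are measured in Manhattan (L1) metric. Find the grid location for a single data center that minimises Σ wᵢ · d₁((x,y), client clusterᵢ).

Manhattan distance separates: Σwᵢ(|x−xᵢ|+|y−yᵢ|) = Σwᵢ|x−xᵢ| + Σwᵢ|y−yᵢ|, so x and y are optimised independently as 1-D weighted medians.
Total weight W = 391; half = 195.5.
x-coordinate, sorted with cumulative weight:
  x=8 (Zone II, w=110) cum 110
  x=13 (Zone IV, w=6) cum 116
  x=14 (Zone I, w=125) cum 241  ← median
  x=14 (Zone III, w=150) cum 391
⇒ x* = 14
y-coordinate, sorted with cumulative weight:
  y=2 (Zone II, w=110) cum 110
  y=15 (Zone I, w=125) cum 235  ← median
  y=17 (Zone III, w=150) cum 385
  y=19 (Zone IV, w=6) cum 391
⇒ y* = 15

(14, 15)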